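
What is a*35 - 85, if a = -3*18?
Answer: -1975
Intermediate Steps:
a = -54
a*35 - 85 = -54*35 - 85 = -1890 - 85 = -1975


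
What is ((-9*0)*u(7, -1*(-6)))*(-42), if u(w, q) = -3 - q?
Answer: 0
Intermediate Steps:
((-9*0)*u(7, -1*(-6)))*(-42) = ((-9*0)*(-3 - (-1)*(-6)))*(-42) = (0*(-3 - 1*6))*(-42) = (0*(-3 - 6))*(-42) = (0*(-9))*(-42) = 0*(-42) = 0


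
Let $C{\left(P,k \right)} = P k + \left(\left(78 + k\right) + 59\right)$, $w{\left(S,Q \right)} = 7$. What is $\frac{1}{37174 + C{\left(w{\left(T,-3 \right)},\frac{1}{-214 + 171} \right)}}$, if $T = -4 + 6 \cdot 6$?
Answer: $\frac{43}{1604365} \approx 2.6802 \cdot 10^{-5}$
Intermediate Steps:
$T = 32$ ($T = -4 + 36 = 32$)
$C{\left(P,k \right)} = 137 + k + P k$ ($C{\left(P,k \right)} = P k + \left(137 + k\right) = 137 + k + P k$)
$\frac{1}{37174 + C{\left(w{\left(T,-3 \right)},\frac{1}{-214 + 171} \right)}} = \frac{1}{37174 + \left(137 + \frac{1}{-214 + 171} + \frac{7}{-214 + 171}\right)} = \frac{1}{37174 + \left(137 + \frac{1}{-43} + \frac{7}{-43}\right)} = \frac{1}{37174 + \left(137 - \frac{1}{43} + 7 \left(- \frac{1}{43}\right)\right)} = \frac{1}{37174 - - \frac{5883}{43}} = \frac{1}{37174 + \frac{5883}{43}} = \frac{1}{\frac{1604365}{43}} = \frac{43}{1604365}$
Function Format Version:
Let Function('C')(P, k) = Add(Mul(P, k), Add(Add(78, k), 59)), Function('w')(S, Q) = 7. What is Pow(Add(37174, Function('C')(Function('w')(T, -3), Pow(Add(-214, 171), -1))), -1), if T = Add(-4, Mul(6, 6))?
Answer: Rational(43, 1604365) ≈ 2.6802e-5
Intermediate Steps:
T = 32 (T = Add(-4, 36) = 32)
Function('C')(P, k) = Add(137, k, Mul(P, k)) (Function('C')(P, k) = Add(Mul(P, k), Add(137, k)) = Add(137, k, Mul(P, k)))
Pow(Add(37174, Function('C')(Function('w')(T, -3), Pow(Add(-214, 171), -1))), -1) = Pow(Add(37174, Add(137, Pow(Add(-214, 171), -1), Mul(7, Pow(Add(-214, 171), -1)))), -1) = Pow(Add(37174, Add(137, Pow(-43, -1), Mul(7, Pow(-43, -1)))), -1) = Pow(Add(37174, Add(137, Rational(-1, 43), Mul(7, Rational(-1, 43)))), -1) = Pow(Add(37174, Add(137, Rational(-1, 43), Rational(-7, 43))), -1) = Pow(Add(37174, Rational(5883, 43)), -1) = Pow(Rational(1604365, 43), -1) = Rational(43, 1604365)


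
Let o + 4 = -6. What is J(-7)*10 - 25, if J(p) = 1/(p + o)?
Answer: -435/17 ≈ -25.588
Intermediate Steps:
o = -10 (o = -4 - 6 = -10)
J(p) = 1/(-10 + p) (J(p) = 1/(p - 10) = 1/(-10 + p))
J(-7)*10 - 25 = 10/(-10 - 7) - 25 = 10/(-17) - 25 = -1/17*10 - 25 = -10/17 - 25 = -435/17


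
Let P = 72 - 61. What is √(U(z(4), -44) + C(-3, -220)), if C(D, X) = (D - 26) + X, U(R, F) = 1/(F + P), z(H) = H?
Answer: I*√271194/33 ≈ 15.781*I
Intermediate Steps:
P = 11
U(R, F) = 1/(11 + F) (U(R, F) = 1/(F + 11) = 1/(11 + F))
C(D, X) = -26 + D + X (C(D, X) = (-26 + D) + X = -26 + D + X)
√(U(z(4), -44) + C(-3, -220)) = √(1/(11 - 44) + (-26 - 3 - 220)) = √(1/(-33) - 249) = √(-1/33 - 249) = √(-8218/33) = I*√271194/33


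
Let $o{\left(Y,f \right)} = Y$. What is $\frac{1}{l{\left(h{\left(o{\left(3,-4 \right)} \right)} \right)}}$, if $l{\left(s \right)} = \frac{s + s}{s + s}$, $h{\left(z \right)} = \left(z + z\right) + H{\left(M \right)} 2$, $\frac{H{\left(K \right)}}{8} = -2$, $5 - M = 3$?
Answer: $1$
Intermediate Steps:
$M = 2$ ($M = 5 - 3 = 2$)
$H{\left(K \right)} = -16$ ($H{\left(K \right)} = 8 \left(-2\right) = -16$)
$h{\left(z \right)} = -32 + 2 z$ ($h{\left(z \right)} = \left(z + z\right) - 32 = 2 z - 32 = -32 + 2 z$)
$l{\left(s \right)} = 1$ ($l{\left(s \right)} = \frac{2 s}{2 s} = 2 s \frac{1}{2 s} = 1$)
$\frac{1}{l{\left(h{\left(o{\left(3,-4 \right)} \right)} \right)}} = 1^{-1} = 1$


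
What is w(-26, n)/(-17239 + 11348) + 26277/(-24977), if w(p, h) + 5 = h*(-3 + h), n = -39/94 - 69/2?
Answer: -414711776672/325031170963 ≈ -1.2759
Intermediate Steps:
n = -1641/47 (n = -39*1/94 - 69*1/2 = -39/94 - 69/2 = -1641/47 ≈ -34.915)
w(p, h) = -5 + h*(-3 + h)
w(-26, n)/(-17239 + 11348) + 26277/(-24977) = (-5 + (-1641/47)**2 - 3*(-1641/47))/(-17239 + 11348) + 26277/(-24977) = (-5 + 2692881/2209 + 4923/47)/(-5891) + 26277*(-1/24977) = (2913217/2209)*(-1/5891) - 26277/24977 = -2913217/13013219 - 26277/24977 = -414711776672/325031170963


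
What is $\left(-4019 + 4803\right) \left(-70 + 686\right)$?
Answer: $482944$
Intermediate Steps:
$\left(-4019 + 4803\right) \left(-70 + 686\right) = 784 \cdot 616 = 482944$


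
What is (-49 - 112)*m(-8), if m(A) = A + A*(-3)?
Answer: -2576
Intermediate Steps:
m(A) = -2*A (m(A) = A - 3*A = -2*A)
(-49 - 112)*m(-8) = (-49 - 112)*(-2*(-8)) = -161*16 = -2576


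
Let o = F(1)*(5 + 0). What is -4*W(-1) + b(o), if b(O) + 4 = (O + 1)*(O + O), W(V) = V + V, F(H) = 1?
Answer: 64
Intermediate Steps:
W(V) = 2*V
o = 5 (o = 1*(5 + 0) = 1*5 = 5)
b(O) = -4 + 2*O*(1 + O) (b(O) = -4 + (O + 1)*(O + O) = -4 + (1 + O)*(2*O) = -4 + 2*O*(1 + O))
-4*W(-1) + b(o) = -8*(-1) + (-4 + 2*5 + 2*5**2) = -4*(-2) + (-4 + 10 + 2*25) = 8 + (-4 + 10 + 50) = 8 + 56 = 64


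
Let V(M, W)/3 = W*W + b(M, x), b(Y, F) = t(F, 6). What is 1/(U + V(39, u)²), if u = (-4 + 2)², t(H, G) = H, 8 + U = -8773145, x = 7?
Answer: -1/8768392 ≈ -1.1405e-7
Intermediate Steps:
U = -8773153 (U = -8 - 8773145 = -8773153)
b(Y, F) = F
u = 4 (u = (-2)² = 4)
V(M, W) = 21 + 3*W² (V(M, W) = 3*(W*W + 7) = 3*(W² + 7) = 3*(7 + W²) = 21 + 3*W²)
1/(U + V(39, u)²) = 1/(-8773153 + (21 + 3*4²)²) = 1/(-8773153 + (21 + 3*16)²) = 1/(-8773153 + (21 + 48)²) = 1/(-8773153 + 69²) = 1/(-8773153 + 4761) = 1/(-8768392) = -1/8768392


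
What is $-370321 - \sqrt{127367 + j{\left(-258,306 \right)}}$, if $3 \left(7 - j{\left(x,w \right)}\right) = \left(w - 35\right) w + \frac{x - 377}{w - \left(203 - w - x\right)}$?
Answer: $-370321 - \frac{\sqrt{20466191643}}{453} \approx -3.7064 \cdot 10^{5}$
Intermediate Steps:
$j{\left(x,w \right)} = 7 - \frac{w \left(-35 + w\right)}{3} - \frac{-377 + x}{3 \left(-203 + x + 2 w\right)}$ ($j{\left(x,w \right)} = 7 - \frac{\left(w - 35\right) w + \frac{x - 377}{w - \left(203 - w - x\right)}}{3} = 7 - \frac{\left(-35 + w\right) w + \frac{-377 + x}{w - \left(203 - w - x\right)}}{3} = 7 - \frac{w \left(-35 + w\right) + \frac{-377 + x}{w + \left(-203 + w + x\right)}}{3} = 7 - \frac{w \left(-35 + w\right) + \frac{-377 + x}{-203 + x + 2 w}}{3} = 7 - \left(\frac{w \left(-35 + w\right)}{3} + \frac{-377 + x}{3 \left(-203 + x + 2 w\right)}\right) = 7 - \frac{w \left(-35 + w\right)}{3} - \frac{-377 + x}{3 \left(-203 + x + 2 w\right)}$)
$-370321 - \sqrt{127367 + j{\left(-258,306 \right)}} = -370321 - \sqrt{127367 + \frac{-3886 - 2161278 - 2 \cdot 306^{3} + 20 \left(-258\right) + 273 \cdot 306^{2} - - 258 \cdot 306^{2} + 35 \cdot 306 \left(-258\right)}{3 \left(-203 - 258 + 2 \cdot 306\right)}} = -370321 - \sqrt{127367 + \frac{-3886 - 2161278 - 57305232 - 5160 + 273 \cdot 93636 - \left(-258\right) 93636 - 2763180}{3 \left(-203 - 258 + 612\right)}} = -370321 - \sqrt{127367 + \frac{-3886 - 2161278 - 57305232 - 5160 + 25562628 + 24158088 - 2763180}{3 \cdot 151}} = -370321 - \sqrt{127367 + \frac{1}{3} \cdot \frac{1}{151} \left(-12518020\right)} = -370321 - \sqrt{127367 - \frac{12518020}{453}} = -370321 - \sqrt{\frac{45179231}{453}} = -370321 - \frac{\sqrt{20466191643}}{453}$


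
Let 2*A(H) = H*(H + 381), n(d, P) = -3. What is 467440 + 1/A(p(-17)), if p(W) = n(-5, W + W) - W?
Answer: 1292471601/2765 ≈ 4.6744e+5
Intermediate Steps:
p(W) = -3 - W
A(H) = H*(381 + H)/2 (A(H) = (H*(H + 381))/2 = (H*(381 + H))/2 = H*(381 + H)/2)
467440 + 1/A(p(-17)) = 467440 + 1/((-3 - 1*(-17))*(381 + (-3 - 1*(-17)))/2) = 467440 + 1/((-3 + 17)*(381 + (-3 + 17))/2) = 467440 + 1/((½)*14*(381 + 14)) = 467440 + 1/((½)*14*395) = 467440 + 1/2765 = 1292471601/2765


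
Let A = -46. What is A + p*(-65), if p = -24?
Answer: 1514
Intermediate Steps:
A + p*(-65) = -46 - 24*(-65) = -46 + 1560 = 1514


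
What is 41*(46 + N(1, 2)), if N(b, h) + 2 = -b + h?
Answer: 1845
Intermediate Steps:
N(b, h) = -2 + h - b (N(b, h) = -2 + (-b + h) = -2 + (h - b) = -2 + h - b)
41*(46 + N(1, 2)) = 41*(46 + (-2 + 2 - 1*1)) = 41*(46 + (-2 + 2 - 1)) = 41*(46 - 1) = 41*45 = 1845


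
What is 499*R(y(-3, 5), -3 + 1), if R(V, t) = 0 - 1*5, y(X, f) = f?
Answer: -2495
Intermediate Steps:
R(V, t) = -5 (R(V, t) = 0 - 5 = -5)
499*R(y(-3, 5), -3 + 1) = 499*(-5) = -2495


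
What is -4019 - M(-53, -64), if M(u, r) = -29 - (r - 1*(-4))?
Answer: -4050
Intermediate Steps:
M(u, r) = -33 - r (M(u, r) = -29 - (r + 4) = -29 - (4 + r) = -29 + (-4 - r) = -33 - r)
-4019 - M(-53, -64) = -4019 - (-33 - 1*(-64)) = -4019 - (-33 + 64) = -4019 - 1*31 = -4019 - 31 = -4050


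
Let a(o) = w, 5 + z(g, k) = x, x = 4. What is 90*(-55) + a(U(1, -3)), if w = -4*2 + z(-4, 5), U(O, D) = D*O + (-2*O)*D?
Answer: -4959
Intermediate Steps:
z(g, k) = -1 (z(g, k) = -5 + 4 = -1)
U(O, D) = -D*O (U(O, D) = D*O - 2*D*O = -D*O)
w = -9 (w = -4*2 - 1 = -8 - 1 = -9)
a(o) = -9
90*(-55) + a(U(1, -3)) = 90*(-55) - 9 = -4950 - 9 = -4959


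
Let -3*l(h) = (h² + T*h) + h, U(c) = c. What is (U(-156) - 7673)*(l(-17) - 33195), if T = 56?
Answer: 774327245/3 ≈ 2.5811e+8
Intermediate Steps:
l(h) = -19*h - h²/3 (l(h) = -((h² + 56*h) + h)/3 = -(h² + 57*h)/3 = -19*h - h²/3)
(U(-156) - 7673)*(l(-17) - 33195) = (-156 - 7673)*(-⅓*(-17)*(57 - 17) - 33195) = -7829*(-⅓*(-17)*40 - 33195) = -7829*(680/3 - 33195) = -7829*(-98905/3) = 774327245/3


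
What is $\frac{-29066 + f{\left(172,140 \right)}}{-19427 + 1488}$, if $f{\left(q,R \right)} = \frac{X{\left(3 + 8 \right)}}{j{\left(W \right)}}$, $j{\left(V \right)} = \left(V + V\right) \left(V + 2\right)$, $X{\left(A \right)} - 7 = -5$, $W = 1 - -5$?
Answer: $\frac{1395167}{861072} \approx 1.6203$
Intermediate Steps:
$W = 6$ ($W = 1 + 5 = 6$)
$X{\left(A \right)} = 2$ ($X{\left(A \right)} = 7 - 5 = 2$)
$j{\left(V \right)} = 2 V \left(2 + V\right)$
$f{\left(q,R \right)} = \frac{1}{48}$ ($f{\left(q,R \right)} = \frac{2}{2 \cdot 6 \left(2 + 6\right)} = \frac{2}{2 \cdot 6 \cdot 8} = \frac{2}{96} = 2 \cdot \frac{1}{96} = \frac{1}{48}$)
$\frac{-29066 + f{\left(172,140 \right)}}{-19427 + 1488} = \frac{-29066 + \frac{1}{48}}{-19427 + 1488} = - \frac{1395167}{48 \left(-17939\right)} = \left(- \frac{1395167}{48}\right) \left(- \frac{1}{17939}\right) = \frac{1395167}{861072}$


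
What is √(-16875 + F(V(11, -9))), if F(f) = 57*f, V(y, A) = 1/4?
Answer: I*√67443/2 ≈ 129.85*I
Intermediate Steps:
V(y, A) = ¼
√(-16875 + F(V(11, -9))) = √(-16875 + 57*(¼)) = √(-16875 + 57/4) = √(-67443/4) = I*√67443/2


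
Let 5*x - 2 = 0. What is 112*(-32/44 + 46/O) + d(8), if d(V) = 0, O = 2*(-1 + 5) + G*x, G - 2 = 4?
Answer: 59192/143 ≈ 413.93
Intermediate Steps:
x = ⅖ (x = ⅖ + (⅕)*0 = ⅖ + 0 = ⅖ ≈ 0.40000)
G = 6 (G = 2 + 4 = 6)
O = 52/5 (O = 2*(-1 + 5) + 6*(⅖) = 2*4 + 12/5 = 8 + 12/5 = 52/5 ≈ 10.400)
112*(-32/44 + 46/O) + d(8) = 112*(-32/44 + 46/(52/5)) + 0 = 112*(-32*1/44 + 46*(5/52)) + 0 = 112*(-8/11 + 115/26) + 0 = 112*(1057/286) + 0 = 59192/143 + 0 = 59192/143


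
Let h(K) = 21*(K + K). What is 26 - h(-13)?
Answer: 572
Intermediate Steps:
h(K) = 42*K (h(K) = 21*(2*K) = 42*K)
26 - h(-13) = 26 - 42*(-13) = 26 - 1*(-546) = 26 + 546 = 572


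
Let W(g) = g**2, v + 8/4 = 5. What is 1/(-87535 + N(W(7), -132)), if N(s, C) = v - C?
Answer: -1/87400 ≈ -1.1442e-5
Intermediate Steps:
v = 3 (v = -2 + 5 = 3)
N(s, C) = 3 - C
1/(-87535 + N(W(7), -132)) = 1/(-87535 + (3 - 1*(-132))) = 1/(-87535 + (3 + 132)) = 1/(-87535 + 135) = 1/(-87400) = -1/87400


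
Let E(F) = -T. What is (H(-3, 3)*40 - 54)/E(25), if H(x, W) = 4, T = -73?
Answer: 106/73 ≈ 1.4521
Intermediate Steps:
E(F) = 73 (E(F) = -1*(-73) = 73)
(H(-3, 3)*40 - 54)/E(25) = (4*40 - 54)/73 = (160 - 54)*(1/73) = 106*(1/73) = 106/73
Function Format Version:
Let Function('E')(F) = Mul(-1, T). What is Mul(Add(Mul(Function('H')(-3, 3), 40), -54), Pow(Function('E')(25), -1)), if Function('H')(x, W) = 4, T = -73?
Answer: Rational(106, 73) ≈ 1.4521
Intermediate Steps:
Function('E')(F) = 73 (Function('E')(F) = Mul(-1, -73) = 73)
Mul(Add(Mul(Function('H')(-3, 3), 40), -54), Pow(Function('E')(25), -1)) = Mul(Add(Mul(4, 40), -54), Pow(73, -1)) = Mul(Add(160, -54), Rational(1, 73)) = Mul(106, Rational(1, 73)) = Rational(106, 73)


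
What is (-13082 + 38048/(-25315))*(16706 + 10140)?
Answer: -8891633538788/25315 ≈ -3.5124e+8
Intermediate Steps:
(-13082 + 38048/(-25315))*(16706 + 10140) = (-13082 + 38048*(-1/25315))*26846 = (-13082 - 38048/25315)*26846 = -331208878/25315*26846 = -8891633538788/25315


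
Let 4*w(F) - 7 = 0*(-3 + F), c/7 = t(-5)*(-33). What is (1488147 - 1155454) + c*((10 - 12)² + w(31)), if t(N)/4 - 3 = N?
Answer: 343319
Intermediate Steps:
t(N) = 12 + 4*N
c = 1848 (c = 7*((12 + 4*(-5))*(-33)) = 7*((12 - 20)*(-33)) = 7*(-8*(-33)) = 7*264 = 1848)
w(F) = 7/4 (w(F) = 7/4 + (0*(-3 + F))/4 = 7/4 + (¼)*0 = 7/4 + 0 = 7/4)
(1488147 - 1155454) + c*((10 - 12)² + w(31)) = (1488147 - 1155454) + 1848*((10 - 12)² + 7/4) = 332693 + 1848*((-2)² + 7/4) = 332693 + 1848*(4 + 7/4) = 332693 + 1848*(23/4) = 332693 + 10626 = 343319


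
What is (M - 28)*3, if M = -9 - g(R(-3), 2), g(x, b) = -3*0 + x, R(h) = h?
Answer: -102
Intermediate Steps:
g(x, b) = x (g(x, b) = 0 + x = x)
M = -6 (M = -9 - 1*(-3) = -9 + 3 = -6)
(M - 28)*3 = (-6 - 28)*3 = -34*3 = -102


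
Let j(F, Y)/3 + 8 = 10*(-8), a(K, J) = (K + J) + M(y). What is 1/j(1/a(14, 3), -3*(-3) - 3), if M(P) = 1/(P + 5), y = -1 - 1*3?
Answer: -1/264 ≈ -0.0037879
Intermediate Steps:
y = -4 (y = -1 - 3 = -4)
M(P) = 1/(5 + P)
a(K, J) = 1 + J + K (a(K, J) = (K + J) + 1/(5 - 4) = (J + K) + 1/1 = (J + K) + 1 = 1 + J + K)
j(F, Y) = -264 (j(F, Y) = -24 + 3*(10*(-8)) = -24 + 3*(-80) = -24 - 240 = -264)
1/j(1/a(14, 3), -3*(-3) - 3) = 1/(-264) = -1/264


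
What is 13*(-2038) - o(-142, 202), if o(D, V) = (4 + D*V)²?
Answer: -822568894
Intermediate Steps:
13*(-2038) - o(-142, 202) = 13*(-2038) - (4 - 142*202)² = -26494 - (4 - 28684)² = -26494 - 1*(-28680)² = -26494 - 1*822542400 = -26494 - 822542400 = -822568894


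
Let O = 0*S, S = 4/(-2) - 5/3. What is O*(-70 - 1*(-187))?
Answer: 0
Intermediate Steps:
S = -11/3 (S = 4*(-½) - 5*⅓ = -2 - 5/3 = -11/3 ≈ -3.6667)
O = 0 (O = 0*(-11/3) = 0)
O*(-70 - 1*(-187)) = 0*(-70 - 1*(-187)) = 0*(-70 + 187) = 0*117 = 0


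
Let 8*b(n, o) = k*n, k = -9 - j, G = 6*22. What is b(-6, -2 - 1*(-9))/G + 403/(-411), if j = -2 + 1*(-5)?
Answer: -35053/36168 ≈ -0.96917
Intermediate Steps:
G = 132
j = -7 (j = -2 - 5 = -7)
k = -2 (k = -9 - 1*(-7) = -9 + 7 = -2)
b(n, o) = -n/4 (b(n, o) = (-2*n)/8 = -n/4)
b(-6, -2 - 1*(-9))/G + 403/(-411) = -¼*(-6)/132 + 403/(-411) = (3/2)*(1/132) + 403*(-1/411) = 1/88 - 403/411 = -35053/36168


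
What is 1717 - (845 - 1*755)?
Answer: 1627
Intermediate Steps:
1717 - (845 - 1*755) = 1717 - (845 - 755) = 1717 - 1*90 = 1717 - 90 = 1627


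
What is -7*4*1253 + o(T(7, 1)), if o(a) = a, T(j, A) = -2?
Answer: -35086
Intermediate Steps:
-7*4*1253 + o(T(7, 1)) = -7*4*1253 - 2 = -28*1253 - 2 = -35084 - 2 = -35086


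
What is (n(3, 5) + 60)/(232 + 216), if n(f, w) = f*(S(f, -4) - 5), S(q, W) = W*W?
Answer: 93/448 ≈ 0.20759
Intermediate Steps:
S(q, W) = W²
n(f, w) = 11*f (n(f, w) = f*((-4)² - 5) = f*(16 - 5) = f*11 = 11*f)
(n(3, 5) + 60)/(232 + 216) = (11*3 + 60)/(232 + 216) = (33 + 60)/448 = 93*(1/448) = 93/448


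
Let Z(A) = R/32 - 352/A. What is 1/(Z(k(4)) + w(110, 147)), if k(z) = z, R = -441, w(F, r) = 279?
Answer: 32/5671 ≈ 0.0056427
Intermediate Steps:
Z(A) = -441/32 - 352/A
1/(Z(k(4)) + w(110, 147)) = 1/((-441/32 - 352/4) + 279) = 1/((-441/32 - 352*¼) + 279) = 1/((-441/32 - 88) + 279) = 1/(-3257/32 + 279) = 1/(5671/32) = 32/5671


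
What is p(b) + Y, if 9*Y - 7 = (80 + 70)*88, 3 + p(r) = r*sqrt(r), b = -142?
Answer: 13180/9 - 142*I*sqrt(142) ≈ 1464.4 - 1692.1*I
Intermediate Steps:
p(r) = -3 + r**(3/2) (p(r) = -3 + r*sqrt(r) = -3 + r**(3/2))
Y = 13207/9 (Y = 7/9 + ((80 + 70)*88)/9 = 7/9 + (150*88)/9 = 7/9 + (1/9)*13200 = 7/9 + 4400/3 = 13207/9 ≈ 1467.4)
p(b) + Y = (-3 + (-142)**(3/2)) + 13207/9 = (-3 - 142*I*sqrt(142)) + 13207/9 = 13180/9 - 142*I*sqrt(142)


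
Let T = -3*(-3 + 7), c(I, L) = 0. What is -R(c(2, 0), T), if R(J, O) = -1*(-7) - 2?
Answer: -5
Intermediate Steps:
T = -12 (T = -3*4 = -12)
R(J, O) = 5 (R(J, O) = 7 - 2 = 5)
-R(c(2, 0), T) = -1*5 = -5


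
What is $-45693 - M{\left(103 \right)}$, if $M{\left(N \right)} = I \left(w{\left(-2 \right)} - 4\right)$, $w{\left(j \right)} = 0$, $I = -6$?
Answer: $-45717$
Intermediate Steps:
$M{\left(N \right)} = 24$ ($M{\left(N \right)} = - 6 \left(0 - 4\right) = \left(-6\right) \left(-4\right) = 24$)
$-45693 - M{\left(103 \right)} = -45693 - 24 = -45717$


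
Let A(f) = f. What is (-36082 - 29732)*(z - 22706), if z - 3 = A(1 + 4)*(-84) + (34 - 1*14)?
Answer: 1520500842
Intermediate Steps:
z = -397 (z = 3 + ((1 + 4)*(-84) + (34 - 1*14)) = 3 + (5*(-84) + (34 - 14)) = 3 + (-420 + 20) = 3 - 400 = -397)
(-36082 - 29732)*(z - 22706) = (-36082 - 29732)*(-397 - 22706) = -65814*(-23103) = 1520500842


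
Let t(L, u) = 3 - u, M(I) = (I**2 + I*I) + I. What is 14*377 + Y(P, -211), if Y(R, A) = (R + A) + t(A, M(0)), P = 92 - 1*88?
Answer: 5074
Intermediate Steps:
M(I) = I + 2*I**2 (M(I) = (I**2 + I**2) + I = 2*I**2 + I = I + 2*I**2)
P = 4 (P = 92 - 88 = 4)
Y(R, A) = 3 + A + R (Y(R, A) = (R + A) + (3 - 0*(1 + 2*0)) = (A + R) + (3 - 0*(1 + 0)) = (A + R) + (3 - 0) = (A + R) + (3 - 1*0) = (A + R) + (3 + 0) = (A + R) + 3 = 3 + A + R)
14*377 + Y(P, -211) = 14*377 + (3 - 211 + 4) = 5278 - 204 = 5074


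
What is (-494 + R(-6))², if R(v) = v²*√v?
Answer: 236260 - 35568*I*√6 ≈ 2.3626e+5 - 87124.0*I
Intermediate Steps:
R(v) = v^(5/2)
(-494 + R(-6))² = (-494 + (-6)^(5/2))² = (-494 + 36*I*√6)²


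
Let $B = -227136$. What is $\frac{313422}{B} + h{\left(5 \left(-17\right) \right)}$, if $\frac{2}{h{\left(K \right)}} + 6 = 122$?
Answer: $- \frac{1495945}{1097824} \approx -1.3626$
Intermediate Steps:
$h{\left(K \right)} = \frac{1}{58}$ ($h{\left(K \right)} = \frac{2}{-6 + 122} = \frac{2}{116} = 2 \cdot \frac{1}{116} = \frac{1}{58}$)
$\frac{313422}{B} + h{\left(5 \left(-17\right) \right)} = \frac{313422}{-227136} + \frac{1}{58} = 313422 \left(- \frac{1}{227136}\right) + \frac{1}{58} = - \frac{52237}{37856} + \frac{1}{58} = - \frac{1495945}{1097824}$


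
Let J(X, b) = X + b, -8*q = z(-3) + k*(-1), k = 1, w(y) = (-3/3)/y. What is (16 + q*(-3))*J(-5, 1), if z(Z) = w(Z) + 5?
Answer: -141/2 ≈ -70.500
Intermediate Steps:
w(y) = -1/y (w(y) = (-3*⅓)/y = -1/y)
z(Z) = 5 - 1/Z (z(Z) = -1/Z + 5 = 5 - 1/Z)
q = -13/24 (q = -((5 - 1/(-3)) + 1*(-1))/8 = -((5 - 1*(-⅓)) - 1)/8 = -((5 + ⅓) - 1)/8 = -(16/3 - 1)/8 = -⅛*13/3 = -13/24 ≈ -0.54167)
(16 + q*(-3))*J(-5, 1) = (16 - 13/24*(-3))*(-5 + 1) = (16 + 13/8)*(-4) = (141/8)*(-4) = -141/2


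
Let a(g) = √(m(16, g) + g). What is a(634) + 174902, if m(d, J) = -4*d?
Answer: 174902 + √570 ≈ 1.7493e+5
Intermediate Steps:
a(g) = √(-64 + g) (a(g) = √(-4*16 + g) = √(-64 + g))
a(634) + 174902 = √(-64 + 634) + 174902 = √570 + 174902 = 174902 + √570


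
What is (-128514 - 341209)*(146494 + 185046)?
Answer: -155731963420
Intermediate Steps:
(-128514 - 341209)*(146494 + 185046) = -469723*331540 = -155731963420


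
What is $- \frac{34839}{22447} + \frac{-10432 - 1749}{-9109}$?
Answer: $- \frac{43921544}{204469723} \approx -0.21481$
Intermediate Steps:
$- \frac{34839}{22447} + \frac{-10432 - 1749}{-9109} = \left(-34839\right) \frac{1}{22447} - - \frac{12181}{9109} = - \frac{34839}{22447} + \frac{12181}{9109} = - \frac{43921544}{204469723}$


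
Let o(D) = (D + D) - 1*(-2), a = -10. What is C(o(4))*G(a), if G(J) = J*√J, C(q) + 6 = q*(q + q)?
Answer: -1940*I*√10 ≈ -6134.8*I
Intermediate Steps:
o(D) = 2 + 2*D (o(D) = 2*D + 2 = 2 + 2*D)
C(q) = -6 + 2*q² (C(q) = -6 + q*(q + q) = -6 + q*(2*q) = -6 + 2*q²)
G(J) = J^(3/2)
C(o(4))*G(a) = (-6 + 2*(2 + 2*4)²)*(-10)^(3/2) = (-6 + 2*(2 + 8)²)*(-10*I*√10) = (-6 + 2*10²)*(-10*I*√10) = (-6 + 2*100)*(-10*I*√10) = (-6 + 200)*(-10*I*√10) = 194*(-10*I*√10) = -1940*I*√10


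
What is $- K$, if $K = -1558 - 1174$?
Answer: $2732$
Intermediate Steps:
$K = -2732$ ($K = -1558 - 1174 = -2732$)
$- K = \left(-1\right) \left(-2732\right) = 2732$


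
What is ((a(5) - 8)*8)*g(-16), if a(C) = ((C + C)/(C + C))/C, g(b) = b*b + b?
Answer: -14976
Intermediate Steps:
g(b) = b + b² (g(b) = b² + b = b + b²)
a(C) = 1/C (a(C) = ((2*C)/((2*C)))/C = ((2*C)*(1/(2*C)))/C = 1/C)
((a(5) - 8)*8)*g(-16) = ((1/5 - 8)*8)*(-16*(1 - 16)) = ((⅕ - 8)*8)*(-16*(-15)) = -39/5*8*240 = -312/5*240 = -14976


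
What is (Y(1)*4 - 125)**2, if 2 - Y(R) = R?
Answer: 14641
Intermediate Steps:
Y(R) = 2 - R
(Y(1)*4 - 125)**2 = ((2 - 1*1)*4 - 125)**2 = ((2 - 1)*4 - 125)**2 = (1*4 - 125)**2 = (4 - 125)**2 = (-121)**2 = 14641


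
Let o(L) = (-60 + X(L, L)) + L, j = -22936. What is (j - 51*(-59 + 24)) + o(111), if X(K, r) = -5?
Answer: -21105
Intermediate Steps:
o(L) = -65 + L (o(L) = (-60 - 5) + L = -65 + L)
(j - 51*(-59 + 24)) + o(111) = (-22936 - 51*(-59 + 24)) + (-65 + 111) = (-22936 - 51*(-35)) + 46 = (-22936 + 1785) + 46 = -21151 + 46 = -21105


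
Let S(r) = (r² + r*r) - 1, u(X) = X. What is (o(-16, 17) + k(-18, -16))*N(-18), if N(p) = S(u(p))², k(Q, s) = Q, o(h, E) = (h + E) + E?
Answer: 0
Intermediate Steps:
o(h, E) = h + 2*E (o(h, E) = (E + h) + E = h + 2*E)
S(r) = -1 + 2*r² (S(r) = (r² + r²) - 1 = 2*r² - 1 = -1 + 2*r²)
N(p) = (-1 + 2*p²)²
(o(-16, 17) + k(-18, -16))*N(-18) = ((-16 + 2*17) - 18)*(-1 + 2*(-18)²)² = ((-16 + 34) - 18)*(-1 + 2*324)² = (18 - 18)*(-1 + 648)² = 0*647² = 0*418609 = 0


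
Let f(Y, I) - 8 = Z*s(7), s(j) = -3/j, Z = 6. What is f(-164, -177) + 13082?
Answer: 91612/7 ≈ 13087.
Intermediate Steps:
f(Y, I) = 38/7 (f(Y, I) = 8 + 6*(-3/7) = 8 - 18/7 = 38/7)
f(-164, -177) + 13082 = 38/7 + 13082 = 91612/7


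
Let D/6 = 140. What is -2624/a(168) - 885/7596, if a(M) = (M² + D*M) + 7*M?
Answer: -2372807/17989860 ≈ -0.13190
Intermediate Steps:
D = 840 (D = 6*140 = 840)
a(M) = M² + 847*M (a(M) = (M² + 840*M) + 7*M = M² + 847*M)
-2624/a(168) - 885/7596 = -2624*1/(168*(847 + 168)) - 885/7596 = -2624/(168*1015) - 885*1/7596 = -2624/170520 - 295/2532 = -2624*1/170520 - 295/2532 = -328/21315 - 295/2532 = -2372807/17989860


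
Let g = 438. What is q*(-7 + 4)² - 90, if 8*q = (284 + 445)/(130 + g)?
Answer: -402399/4544 ≈ -88.556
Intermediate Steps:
q = 729/4544 (q = ((284 + 445)/(130 + 438))/8 = (729/568)/8 = (729*(1/568))/8 = (⅛)*(729/568) = 729/4544 ≈ 0.16043)
q*(-7 + 4)² - 90 = 729*(-7 + 4)²/4544 - 90 = (729/4544)*(-3)² - 90 = (729/4544)*9 - 90 = 6561/4544 - 90 = -402399/4544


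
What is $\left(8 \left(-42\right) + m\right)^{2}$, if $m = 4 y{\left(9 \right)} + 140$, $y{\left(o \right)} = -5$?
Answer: $46656$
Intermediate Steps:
$m = 120$ ($m = 4 \left(-5\right) + 140 = -20 + 140 = 120$)
$\left(8 \left(-42\right) + m\right)^{2} = \left(8 \left(-42\right) + 120\right)^{2} = \left(-336 + 120\right)^{2} = \left(-216\right)^{2} = 46656$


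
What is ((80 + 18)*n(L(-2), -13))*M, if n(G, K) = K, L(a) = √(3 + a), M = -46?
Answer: 58604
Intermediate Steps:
((80 + 18)*n(L(-2), -13))*M = ((80 + 18)*(-13))*(-46) = (98*(-13))*(-46) = -1274*(-46) = 58604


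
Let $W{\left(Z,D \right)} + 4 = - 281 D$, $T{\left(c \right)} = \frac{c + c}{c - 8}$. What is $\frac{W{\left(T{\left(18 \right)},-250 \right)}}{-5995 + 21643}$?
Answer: $\frac{35123}{7824} \approx 4.4891$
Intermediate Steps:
$T{\left(c \right)} = \frac{2 c}{-8 + c}$
$W{\left(Z,D \right)} = -4 - 281 D$
$\frac{W{\left(T{\left(18 \right)},-250 \right)}}{-5995 + 21643} = \frac{-4 - -70250}{-5995 + 21643} = \frac{-4 + 70250}{15648} = 70246 \cdot \frac{1}{15648} = \frac{35123}{7824}$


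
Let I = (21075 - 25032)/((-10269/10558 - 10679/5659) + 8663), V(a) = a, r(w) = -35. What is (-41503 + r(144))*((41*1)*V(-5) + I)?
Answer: 1471944319092122274/172474551511 ≈ 8.5343e+6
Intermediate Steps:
I = -78807245318/172474551511 (I = -3957/((-10269*1/10558 - 10679*1/5659) + 8663) = -3957/((-10269/10558 - 10679/5659) + 8663) = -3957/(-170861153/59747722 + 8663) = -3957/517423654533/59747722 = -3957*59747722/517423654533 = -78807245318/172474551511 ≈ -0.45692)
(-41503 + r(144))*((41*1)*V(-5) + I) = (-41503 - 35)*((41*1)*(-5) - 78807245318/172474551511) = -41538*(41*(-5) - 78807245318/172474551511) = -41538*(-205 - 78807245318/172474551511) = -41538*(-35436090305073/172474551511) = 1471944319092122274/172474551511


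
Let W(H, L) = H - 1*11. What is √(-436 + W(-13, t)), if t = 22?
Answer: 2*I*√115 ≈ 21.448*I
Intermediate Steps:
W(H, L) = -11 + H (W(H, L) = H - 11 = -11 + H)
√(-436 + W(-13, t)) = √(-436 + (-11 - 13)) = √(-436 - 24) = √(-460) = 2*I*√115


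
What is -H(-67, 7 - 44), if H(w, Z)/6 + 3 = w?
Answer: 420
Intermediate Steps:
H(w, Z) = -18 + 6*w
-H(-67, 7 - 44) = -(-18 + 6*(-67)) = -(-18 - 402) = -1*(-420) = 420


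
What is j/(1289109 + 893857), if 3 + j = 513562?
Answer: 513559/2182966 ≈ 0.23526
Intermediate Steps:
j = 513559 (j = -3 + 513562 = 513559)
j/(1289109 + 893857) = 513559/(1289109 + 893857) = 513559/2182966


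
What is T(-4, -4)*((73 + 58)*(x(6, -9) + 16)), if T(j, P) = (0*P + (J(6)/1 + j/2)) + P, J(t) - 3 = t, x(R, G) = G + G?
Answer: -786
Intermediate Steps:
x(R, G) = 2*G
J(t) = 3 + t
T(j, P) = 9 + P + j/2 (T(j, P) = (0*P + ((3 + 6)/1 + j/2)) + P = (0 + (9*1 + j*(½))) + P = (0 + (9 + j/2)) + P = (9 + j/2) + P = 9 + P + j/2)
T(-4, -4)*((73 + 58)*(x(6, -9) + 16)) = (9 - 4 + (½)*(-4))*((73 + 58)*(2*(-9) + 16)) = (9 - 4 - 2)*(131*(-18 + 16)) = 3*(131*(-2)) = 3*(-262) = -786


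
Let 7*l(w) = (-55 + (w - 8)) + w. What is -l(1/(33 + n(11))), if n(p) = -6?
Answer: 1699/189 ≈ 8.9894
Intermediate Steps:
l(w) = -9 + 2*w/7 (l(w) = ((-55 + (w - 8)) + w)/7 = ((-55 + (-8 + w)) + w)/7 = ((-63 + w) + w)/7 = (-63 + 2*w)/7 = -9 + 2*w/7)
-l(1/(33 + n(11))) = -(-9 + 2/(7*(33 - 6))) = -(-9 + (2/7)/27) = -(-9 + (2/7)*(1/27)) = -(-9 + 2/189) = -1*(-1699/189) = 1699/189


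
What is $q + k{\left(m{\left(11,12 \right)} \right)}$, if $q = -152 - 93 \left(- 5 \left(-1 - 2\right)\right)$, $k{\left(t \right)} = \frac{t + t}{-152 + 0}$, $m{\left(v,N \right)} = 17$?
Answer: $- \frac{117589}{76} \approx -1547.2$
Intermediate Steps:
$k{\left(t \right)} = - \frac{t}{76}$ ($k{\left(t \right)} = \frac{2 t}{-152} = 2 t \left(- \frac{1}{152}\right) = - \frac{t}{76}$)
$q = -1547$ ($q = -152 - 93 \left(\left(-5\right) \left(-3\right)\right) = -152 - 1395 = -1547$)
$q + k{\left(m{\left(11,12 \right)} \right)} = -1547 - \frac{17}{76} = - \frac{117589}{76}$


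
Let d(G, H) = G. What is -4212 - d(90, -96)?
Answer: -4302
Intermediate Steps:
-4212 - d(90, -96) = -4212 - 1*90 = -4212 - 90 = -4302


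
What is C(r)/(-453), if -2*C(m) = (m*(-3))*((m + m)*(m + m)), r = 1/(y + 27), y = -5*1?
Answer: -1/803924 ≈ -1.2439e-6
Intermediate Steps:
y = -5
r = 1/22 (r = 1/(-5 + 27) = 1/22 ≈ 0.045455)
C(m) = 6*m³ (C(m) = -m*(-3)*(m + m)*(m + m)/2 = -(-3*m)*(2*m)*(2*m)/2 = -(-3*m)*4*m²/2 = -(-6)*m³ = 6*m³)
C(r)/(-453) = (6*(1/22)³)/(-453) = (6*(1/10648))*(-1/453) = (3/5324)*(-1/453) = -1/803924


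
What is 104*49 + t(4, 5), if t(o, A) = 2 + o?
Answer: 5102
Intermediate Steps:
104*49 + t(4, 5) = 104*49 + (2 + 4) = 5096 + 6 = 5102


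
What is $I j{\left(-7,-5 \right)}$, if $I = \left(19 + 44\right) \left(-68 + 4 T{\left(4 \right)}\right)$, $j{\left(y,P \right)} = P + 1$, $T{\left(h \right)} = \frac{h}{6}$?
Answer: $16464$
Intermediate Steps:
$T{\left(h \right)} = \frac{h}{6}$ ($T{\left(h \right)} = h \frac{1}{6} = \frac{h}{6}$)
$j{\left(y,P \right)} = 1 + P$
$I = -4116$ ($I = \left(19 + 44\right) \left(-68 + 4 \cdot \frac{1}{6} \cdot 4\right) = 63 \left(-68 + 4 \cdot \frac{2}{3}\right) = 63 \left(-68 + \frac{8}{3}\right) = 63 \left(- \frac{196}{3}\right) = -4116$)
$I j{\left(-7,-5 \right)} = - 4116 \left(1 - 5\right) = \left(-4116\right) \left(-4\right) = 16464$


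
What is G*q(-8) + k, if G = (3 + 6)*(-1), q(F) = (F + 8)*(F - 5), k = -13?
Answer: -13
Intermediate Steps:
q(F) = (-5 + F)*(8 + F) (q(F) = (8 + F)*(-5 + F) = (-5 + F)*(8 + F))
G = -9 (G = 9*(-1) = -9)
G*q(-8) + k = -9*(-40 + (-8)² + 3*(-8)) - 13 = -9*(-40 + 64 - 24) - 13 = -9*0 - 13 = 0 - 13 = -13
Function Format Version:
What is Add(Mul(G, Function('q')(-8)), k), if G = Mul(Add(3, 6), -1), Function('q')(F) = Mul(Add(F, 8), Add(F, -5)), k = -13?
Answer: -13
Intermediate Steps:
Function('q')(F) = Mul(Add(-5, F), Add(8, F)) (Function('q')(F) = Mul(Add(8, F), Add(-5, F)) = Mul(Add(-5, F), Add(8, F)))
G = -9 (G = Mul(9, -1) = -9)
Add(Mul(G, Function('q')(-8)), k) = Add(Mul(-9, Add(-40, Pow(-8, 2), Mul(3, -8))), -13) = Add(Mul(-9, Add(-40, 64, -24)), -13) = Add(Mul(-9, 0), -13) = Add(0, -13) = -13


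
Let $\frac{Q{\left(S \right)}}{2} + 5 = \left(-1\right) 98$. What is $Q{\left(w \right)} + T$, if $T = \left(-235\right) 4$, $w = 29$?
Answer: $-1146$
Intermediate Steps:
$Q{\left(S \right)} = -206$ ($Q{\left(S \right)} = -10 + 2 \left(\left(-1\right) 98\right) = -10 + 2 \left(-98\right) = -10 - 196 = -206$)
$T = -940$
$Q{\left(w \right)} + T = -206 - 940 = -1146$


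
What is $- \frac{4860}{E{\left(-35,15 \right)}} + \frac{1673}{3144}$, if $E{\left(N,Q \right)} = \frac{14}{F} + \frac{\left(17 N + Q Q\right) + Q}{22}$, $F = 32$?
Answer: $\frac{299319371}{965208} \approx 310.11$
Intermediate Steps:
$E{\left(N,Q \right)} = \frac{7}{16} + \frac{Q}{22} + \frac{Q^{2}}{22} + \frac{17 N}{22}$ ($E{\left(N,Q \right)} = \frac{14}{32} + \frac{\left(17 N + Q Q\right) + Q}{22} = 14 \cdot \frac{1}{32} + \left(\left(17 N + Q^{2}\right) + Q\right) \frac{1}{22} = \frac{7}{16} + \left(\left(Q^{2} + 17 N\right) + Q\right) \frac{1}{22} = \frac{7}{16} + \left(Q + Q^{2} + 17 N\right) \frac{1}{22} = \frac{7}{16} + \left(\frac{Q}{22} + \frac{Q^{2}}{22} + \frac{17 N}{22}\right) = \frac{7}{16} + \frac{Q}{22} + \frac{Q^{2}}{22} + \frac{17 N}{22}$)
$- \frac{4860}{E{\left(-35,15 \right)}} + \frac{1673}{3144} = - \frac{4860}{\frac{7}{16} + \frac{1}{22} \cdot 15 + \frac{15^{2}}{22} + \frac{17}{22} \left(-35\right)} + \frac{1673}{3144} = - \frac{4860}{\frac{7}{16} + \frac{15}{22} + \frac{1}{22} \cdot 225 - \frac{595}{22}} + 1673 \cdot \frac{1}{3144} = - \frac{4860}{\frac{7}{16} + \frac{15}{22} + \frac{225}{22} - \frac{595}{22}} + \frac{1673}{3144} = - \frac{4860}{- \frac{2763}{176}} + \frac{1673}{3144} = \left(-4860\right) \left(- \frac{176}{2763}\right) + \frac{1673}{3144} = \frac{95040}{307} + \frac{1673}{3144} = \frac{299319371}{965208}$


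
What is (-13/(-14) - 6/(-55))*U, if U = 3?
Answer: 2397/770 ≈ 3.1130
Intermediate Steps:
(-13/(-14) - 6/(-55))*U = (-13/(-14) - 6/(-55))*3 = (-13*(-1/14) - 6*(-1/55))*3 = (13/14 + 6/55)*3 = (799/770)*3 = 2397/770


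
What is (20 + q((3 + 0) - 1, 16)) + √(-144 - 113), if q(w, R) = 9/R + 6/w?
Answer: 377/16 + I*√257 ≈ 23.563 + 16.031*I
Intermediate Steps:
q(w, R) = 6/w + 9/R
(20 + q((3 + 0) - 1, 16)) + √(-144 - 113) = (20 + (6/((3 + 0) - 1) + 9/16)) + √(-144 - 113) = (20 + (6/(3 - 1) + 9*(1/16))) + √(-257) = (20 + (6/2 + 9/16)) + I*√257 = (20 + (6*(½) + 9/16)) + I*√257 = (20 + (3 + 9/16)) + I*√257 = (20 + 57/16) + I*√257 = 377/16 + I*√257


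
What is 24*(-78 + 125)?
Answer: 1128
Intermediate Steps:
24*(-78 + 125) = 24*47 = 1128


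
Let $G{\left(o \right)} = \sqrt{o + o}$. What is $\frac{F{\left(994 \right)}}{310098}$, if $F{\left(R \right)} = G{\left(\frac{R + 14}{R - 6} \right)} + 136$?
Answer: $\frac{68}{155049} + \frac{\sqrt{3458}}{12765701} \approx 0.00044318$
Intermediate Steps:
$G{\left(o \right)} = \sqrt{2} \sqrt{o}$ ($G{\left(o \right)} = \sqrt{2 o} = \sqrt{2} \sqrt{o}$)
$F{\left(R \right)} = 136 + \sqrt{2} \sqrt{\frac{14 + R}{-6 + R}}$ ($F{\left(R \right)} = \sqrt{2} \sqrt{\frac{R + 14}{R - 6}} + 136 = \sqrt{2} \sqrt{\frac{14 + R}{-6 + R}} + 136 = 136 + \sqrt{2} \sqrt{\frac{14 + R}{-6 + R}}$)
$\frac{F{\left(994 \right)}}{310098} = \frac{136 + \sqrt{2} \sqrt{\frac{14 + 994}{-6 + 994}}}{310098} = \left(136 + \sqrt{2} \sqrt{\frac{1}{988} \cdot 1008}\right) \frac{1}{310098} = \left(136 + \sqrt{2} \sqrt{\frac{252}{247}}\right) \frac{1}{310098} = \left(136 + \sqrt{2} \frac{6 \sqrt{1729}}{247}\right) \frac{1}{310098} = \left(136 + \frac{6 \sqrt{3458}}{247}\right) \frac{1}{310098} = \frac{68}{155049} + \frac{\sqrt{3458}}{12765701}$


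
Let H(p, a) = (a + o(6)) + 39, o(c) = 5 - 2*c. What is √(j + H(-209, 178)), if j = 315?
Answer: 5*√21 ≈ 22.913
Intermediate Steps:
H(p, a) = 32 + a (H(p, a) = (a + (5 - 2*6)) + 39 = (a + (5 - 12)) + 39 = (a - 7) + 39 = (-7 + a) + 39 = 32 + a)
√(j + H(-209, 178)) = √(315 + (32 + 178)) = √(315 + 210) = √525 = 5*√21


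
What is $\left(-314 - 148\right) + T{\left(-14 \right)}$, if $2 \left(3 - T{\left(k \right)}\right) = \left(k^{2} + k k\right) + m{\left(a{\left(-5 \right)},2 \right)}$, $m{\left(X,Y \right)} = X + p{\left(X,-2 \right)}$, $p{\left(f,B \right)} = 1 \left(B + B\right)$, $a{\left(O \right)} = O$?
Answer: $- \frac{1301}{2} \approx -650.5$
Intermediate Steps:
$p{\left(f,B \right)} = 2 B$ ($p{\left(f,B \right)} = 1 \cdot 2 B = 2 B$)
$m{\left(X,Y \right)} = -4 + X$ ($m{\left(X,Y \right)} = X + 2 \left(-2\right) = X - 4 = -4 + X$)
$T{\left(k \right)} = \frac{15}{2} - k^{2}$ ($T{\left(k \right)} = 3 - \frac{\left(k^{2} + k k\right) - 9}{2} = 3 - \frac{\left(k^{2} + k^{2}\right) - 9}{2} = 3 - \frac{2 k^{2} - 9}{2} = 3 - \frac{-9 + 2 k^{2}}{2} = 3 - \left(- \frac{9}{2} + k^{2}\right) = \frac{15}{2} - k^{2}$)
$\left(-314 - 148\right) + T{\left(-14 \right)} = \left(-314 - 148\right) + \left(\frac{15}{2} - \left(-14\right)^{2}\right) = -462 + \left(\frac{15}{2} - 196\right) = -462 - \frac{377}{2} = - \frac{1301}{2}$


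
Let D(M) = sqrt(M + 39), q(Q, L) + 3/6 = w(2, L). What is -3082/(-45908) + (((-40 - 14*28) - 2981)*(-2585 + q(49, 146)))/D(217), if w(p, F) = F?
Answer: 8309362545/15968 ≈ 5.2038e+5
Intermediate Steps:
q(Q, L) = -1/2 + L
D(M) = sqrt(39 + M)
-3082/(-45908) + (((-40 - 14*28) - 2981)*(-2585 + q(49, 146)))/D(217) = -3082/(-45908) + (((-40 - 14*28) - 2981)*(-2585 + (-1/2 + 146)))/(sqrt(39 + 217)) = -3082*(-1/45908) + (((-40 - 392) - 2981)*(-2585 + 291/2))/(sqrt(256)) = 67/998 + ((-432 - 2981)*(-4879/2))/16 = 67/998 - 3413*(-4879/2)*(1/16) = 67/998 + (16652027/2)*(1/16) = 67/998 + 16652027/32 = 8309362545/15968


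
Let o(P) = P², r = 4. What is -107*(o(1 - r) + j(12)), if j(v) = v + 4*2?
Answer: -3103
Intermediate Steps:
j(v) = 8 + v (j(v) = v + 8 = 8 + v)
-107*(o(1 - r) + j(12)) = -107*((1 - 1*4)² + (8 + 12)) = -107*((1 - 4)² + 20) = -107*((-3)² + 20) = -107*(9 + 20) = -107*29 = -3103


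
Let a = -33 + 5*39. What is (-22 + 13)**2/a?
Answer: 1/2 ≈ 0.50000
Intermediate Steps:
a = 162 (a = -33 + 195 = 162)
(-22 + 13)**2/a = (-22 + 13)**2/162 = (-9)**2*(1/162) = 81*(1/162) = 1/2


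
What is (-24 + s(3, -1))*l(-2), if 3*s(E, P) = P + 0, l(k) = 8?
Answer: -584/3 ≈ -194.67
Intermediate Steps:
s(E, P) = P/3 (s(E, P) = (P + 0)/3 = P/3)
(-24 + s(3, -1))*l(-2) = (-24 + (1/3)*(-1))*8 = (-24 - 1/3)*8 = -73/3*8 = -584/3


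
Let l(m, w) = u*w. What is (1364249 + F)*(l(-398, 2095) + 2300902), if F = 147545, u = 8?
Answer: 3503827505628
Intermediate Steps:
l(m, w) = 8*w
(1364249 + F)*(l(-398, 2095) + 2300902) = (1364249 + 147545)*(8*2095 + 2300902) = 1511794*(16760 + 2300902) = 1511794*2317662 = 3503827505628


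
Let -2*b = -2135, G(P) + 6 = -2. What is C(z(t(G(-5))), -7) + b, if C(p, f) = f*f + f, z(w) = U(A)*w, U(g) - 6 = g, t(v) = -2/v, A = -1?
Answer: 2219/2 ≈ 1109.5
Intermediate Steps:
G(P) = -8 (G(P) = -6 - 2 = -8)
U(g) = 6 + g
z(w) = 5*w (z(w) = (6 - 1)*w = 5*w)
C(p, f) = f + f**2 (C(p, f) = f**2 + f = f + f**2)
b = 2135/2 (b = -1/2*(-2135) = 2135/2 ≈ 1067.5)
C(z(t(G(-5))), -7) + b = -7*(1 - 7) + 2135/2 = -7*(-6) + 2135/2 = 42 + 2135/2 = 2219/2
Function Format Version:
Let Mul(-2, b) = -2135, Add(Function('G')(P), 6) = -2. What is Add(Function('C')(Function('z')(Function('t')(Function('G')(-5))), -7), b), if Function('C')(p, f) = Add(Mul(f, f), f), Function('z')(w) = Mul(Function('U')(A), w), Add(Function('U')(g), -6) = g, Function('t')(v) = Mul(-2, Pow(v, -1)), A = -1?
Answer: Rational(2219, 2) ≈ 1109.5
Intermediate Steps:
Function('G')(P) = -8 (Function('G')(P) = Add(-6, -2) = -8)
Function('U')(g) = Add(6, g)
Function('z')(w) = Mul(5, w) (Function('z')(w) = Mul(Add(6, -1), w) = Mul(5, w))
Function('C')(p, f) = Add(f, Pow(f, 2)) (Function('C')(p, f) = Add(Pow(f, 2), f) = Add(f, Pow(f, 2)))
b = Rational(2135, 2) (b = Mul(Rational(-1, 2), -2135) = Rational(2135, 2) ≈ 1067.5)
Add(Function('C')(Function('z')(Function('t')(Function('G')(-5))), -7), b) = Add(Mul(-7, Add(1, -7)), Rational(2135, 2)) = Add(Mul(-7, -6), Rational(2135, 2)) = Add(42, Rational(2135, 2)) = Rational(2219, 2)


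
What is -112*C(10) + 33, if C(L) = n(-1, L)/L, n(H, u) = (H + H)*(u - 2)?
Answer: 1061/5 ≈ 212.20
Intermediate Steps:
n(H, u) = 2*H*(-2 + u) (n(H, u) = (2*H)*(-2 + u) = 2*H*(-2 + u))
C(L) = (4 - 2*L)/L (C(L) = (2*(-1)*(-2 + L))/L = (4 - 2*L)/L)
-112*C(10) + 33 = -112*(-2 + 4/10) + 33 = -112*(-2 + 4*(1/10)) + 33 = -112*(-2 + 2/5) + 33 = -112*(-8/5) + 33 = 896/5 + 33 = 1061/5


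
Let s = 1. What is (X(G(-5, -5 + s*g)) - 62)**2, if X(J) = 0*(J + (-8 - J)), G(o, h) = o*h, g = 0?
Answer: 3844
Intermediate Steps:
G(o, h) = h*o
X(J) = 0 (X(J) = 0*(-8) = 0)
(X(G(-5, -5 + s*g)) - 62)**2 = (0 - 62)**2 = (-62)**2 = 3844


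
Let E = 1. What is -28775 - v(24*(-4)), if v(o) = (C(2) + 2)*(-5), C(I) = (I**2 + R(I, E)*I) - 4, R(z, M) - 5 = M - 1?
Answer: -28715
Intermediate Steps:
R(z, M) = 4 + M (R(z, M) = 5 + (M - 1) = 5 + (-1 + M) = 4 + M)
C(I) = -4 + I**2 + 5*I (C(I) = (I**2 + (4 + 1)*I) - 4 = (I**2 + 5*I) - 4 = -4 + I**2 + 5*I)
v(o) = -60 (v(o) = ((-4 + 2**2 + 5*2) + 2)*(-5) = ((-4 + 4 + 10) + 2)*(-5) = (10 + 2)*(-5) = 12*(-5) = -60)
-28775 - v(24*(-4)) = -28775 - 1*(-60) = -28775 + 60 = -28715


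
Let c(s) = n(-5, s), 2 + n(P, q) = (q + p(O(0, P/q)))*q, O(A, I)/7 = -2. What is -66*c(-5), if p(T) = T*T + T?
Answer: 58542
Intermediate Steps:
O(A, I) = -14 (O(A, I) = 7*(-2) = -14)
p(T) = T + T**2 (p(T) = T**2 + T = T + T**2)
n(P, q) = -2 + q*(182 + q) (n(P, q) = -2 + (q - 14*(1 - 14))*q = -2 + (q - 14*(-13))*q = -2 + (q + 182)*q = -2 + (182 + q)*q = -2 + q*(182 + q))
c(s) = -2 + s**2 + 182*s
-66*c(-5) = -66*(-2 + (-5)**2 + 182*(-5)) = -66*(-2 + 25 - 910) = -66*(-887) = 58542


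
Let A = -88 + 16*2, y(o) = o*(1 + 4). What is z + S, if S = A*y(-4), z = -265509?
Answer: -264389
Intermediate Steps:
y(o) = 5*o (y(o) = o*5 = 5*o)
A = -56 (A = -88 + 32 = -56)
S = 1120 (S = -280*(-4) = -56*(-20) = 1120)
z + S = -265509 + 1120 = -264389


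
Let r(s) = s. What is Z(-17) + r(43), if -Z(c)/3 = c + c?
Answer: 145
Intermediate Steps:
Z(c) = -6*c (Z(c) = -3*(c + c) = -6*c)
Z(-17) + r(43) = -6*(-17) + 43 = 102 + 43 = 145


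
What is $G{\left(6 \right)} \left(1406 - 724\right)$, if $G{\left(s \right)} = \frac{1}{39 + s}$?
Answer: $\frac{682}{45} \approx 15.156$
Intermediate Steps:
$G{\left(6 \right)} \left(1406 - 724\right) = \frac{1406 - 724}{39 + 6} = \frac{1}{45} \cdot 682 = \frac{682}{45}$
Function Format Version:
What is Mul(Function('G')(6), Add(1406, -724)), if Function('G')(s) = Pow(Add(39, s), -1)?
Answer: Rational(682, 45) ≈ 15.156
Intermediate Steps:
Mul(Function('G')(6), Add(1406, -724)) = Mul(Pow(Add(39, 6), -1), Add(1406, -724)) = Mul(Pow(45, -1), 682) = Mul(Rational(1, 45), 682) = Rational(682, 45)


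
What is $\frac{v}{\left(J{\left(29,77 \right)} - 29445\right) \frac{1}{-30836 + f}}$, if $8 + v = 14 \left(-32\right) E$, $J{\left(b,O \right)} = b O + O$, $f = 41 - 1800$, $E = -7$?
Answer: $\frac{6797144}{1809} \approx 3757.4$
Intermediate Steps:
$f = -1759$ ($f = 41 - 1800 = -1759$)
$J{\left(b,O \right)} = O + O b$ ($J{\left(b,O \right)} = O b + O = O + O b$)
$v = 3128$ ($v = -8 + 14 \left(-32\right) \left(-7\right) = -8 - -3136 = -8 + 3136 = 3128$)
$\frac{v}{\left(J{\left(29,77 \right)} - 29445\right) \frac{1}{-30836 + f}} = \frac{3128}{\left(77 \left(1 + 29\right) - 29445\right) \frac{1}{-30836 - 1759}} = \frac{3128}{\left(77 \cdot 30 - 29445\right) \frac{1}{-32595}} = \frac{3128}{\left(2310 - 29445\right) \left(- \frac{1}{32595}\right)} = \frac{3128}{\left(-27135\right) \left(- \frac{1}{32595}\right)} = \frac{3128}{\frac{1809}{2173}} = 3128 \cdot \frac{2173}{1809} = \frac{6797144}{1809}$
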